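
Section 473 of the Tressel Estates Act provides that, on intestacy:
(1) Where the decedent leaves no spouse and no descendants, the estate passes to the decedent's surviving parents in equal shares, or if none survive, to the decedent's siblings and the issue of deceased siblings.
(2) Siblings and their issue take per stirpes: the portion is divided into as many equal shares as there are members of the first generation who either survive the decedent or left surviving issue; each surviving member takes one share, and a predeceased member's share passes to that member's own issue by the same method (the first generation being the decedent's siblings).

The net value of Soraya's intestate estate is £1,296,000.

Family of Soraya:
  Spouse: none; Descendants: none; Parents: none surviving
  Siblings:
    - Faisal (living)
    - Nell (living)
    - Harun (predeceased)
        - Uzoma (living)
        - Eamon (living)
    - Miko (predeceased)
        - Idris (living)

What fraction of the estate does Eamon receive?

The entire £1,296,000 passes to the siblings and their issue.
That amount (£1,296,000) is divided into 4 shares of £324,000: Faisal and Nell each take £324,000; Harun's £324,000 share passes to Harun's issue; Miko's £324,000 share passes to Miko's issue.
Harun's share (£324,000) is divided into 2 shares of £162,000: Uzoma and Eamon each take £162,000.
Miko's share (£324,000) passes entirely to Idris.

Eamon receives 1/8 of the estate.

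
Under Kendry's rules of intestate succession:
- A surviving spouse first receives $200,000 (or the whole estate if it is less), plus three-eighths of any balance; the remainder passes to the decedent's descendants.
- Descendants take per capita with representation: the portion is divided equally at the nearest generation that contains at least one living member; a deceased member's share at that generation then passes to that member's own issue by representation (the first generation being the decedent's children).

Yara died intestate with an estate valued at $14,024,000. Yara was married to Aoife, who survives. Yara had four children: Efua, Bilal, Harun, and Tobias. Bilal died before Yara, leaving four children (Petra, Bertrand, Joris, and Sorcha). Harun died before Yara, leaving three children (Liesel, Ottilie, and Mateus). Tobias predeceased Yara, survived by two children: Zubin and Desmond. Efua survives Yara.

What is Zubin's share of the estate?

Aoife first takes $200,000, leaving a balance of $13,824,000. Aoife then takes three-eighths of the balance ($5,184,000), for a total of $5,384,000. The remaining $8,640,000 passes to the descendants.
The descendants' portion ($8,640,000) is divided into 4 shares of $2,160,000: Efua takes $2,160,000; Bilal's $2,160,000 share passes to Bilal's issue; Harun's $2,160,000 share passes to Harun's issue; Tobias's $2,160,000 share passes to Tobias's issue.
Bilal's share ($2,160,000) is divided into 4 shares of $540,000: Petra, Bertrand, Joris, and Sorcha each take $540,000.
Harun's share ($2,160,000) is divided into 3 shares of $720,000: Liesel, Ottilie, and Mateus each take $720,000.
Tobias's share ($2,160,000) is divided into 2 shares of $1,080,000: Zubin and Desmond each take $1,080,000.

Zubin receives $1,080,000.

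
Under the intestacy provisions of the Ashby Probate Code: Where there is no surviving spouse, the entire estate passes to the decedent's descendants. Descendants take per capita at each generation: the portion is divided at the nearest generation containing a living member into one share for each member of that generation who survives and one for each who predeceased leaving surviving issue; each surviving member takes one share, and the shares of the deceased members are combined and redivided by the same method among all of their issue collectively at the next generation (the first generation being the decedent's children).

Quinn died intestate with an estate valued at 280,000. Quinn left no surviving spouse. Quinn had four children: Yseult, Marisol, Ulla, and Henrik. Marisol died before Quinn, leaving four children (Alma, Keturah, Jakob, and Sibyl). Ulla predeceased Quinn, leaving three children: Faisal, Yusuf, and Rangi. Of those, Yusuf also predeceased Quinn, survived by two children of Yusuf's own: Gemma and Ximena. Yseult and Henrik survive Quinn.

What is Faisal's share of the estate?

Faisal receives 20,000.

The entire 280,000 passes to the descendants.
That amount (280,000) is divided at the children's generation into 4 shares of 70,000. Yseult and Henrik each take 70,000. The 2 shares of the deceased (Marisol and Ulla) are combined into a pool of 140,000.
That pool (140,000) is divided at the grandchildren's generation into 7 shares of 20,000. Alma, Keturah, Jakob, Sibyl, Faisal, and Rangi each take 20,000. The remaining share for the deceased Yusuf (20,000) is carried to the next generation.
That pool (20,000) is divided at the great-grandchildren's generation equally among Gemma and Ximena: 10,000 each.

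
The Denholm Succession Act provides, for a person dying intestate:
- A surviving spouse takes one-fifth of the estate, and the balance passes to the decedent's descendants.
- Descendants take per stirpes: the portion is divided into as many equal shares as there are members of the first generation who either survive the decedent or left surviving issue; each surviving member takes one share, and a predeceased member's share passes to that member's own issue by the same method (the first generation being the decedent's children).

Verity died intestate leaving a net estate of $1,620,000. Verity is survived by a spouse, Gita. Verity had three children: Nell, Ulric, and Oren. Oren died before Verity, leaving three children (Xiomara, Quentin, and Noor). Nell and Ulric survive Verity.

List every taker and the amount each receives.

Gita takes one-fifth of $1,620,000 = $324,000. The remaining $1,296,000 passes to the descendants.
The descendants' portion ($1,296,000) is divided into 3 shares of $432,000: Nell and Ulric each take $432,000; Oren's $432,000 share passes to Oren's issue.
Oren's share ($432,000) is divided into 3 shares of $144,000: Xiomara, Quentin, and Noor each take $144,000.

Gita: $324,000; Nell: $432,000; Ulric: $432,000; Xiomara: $144,000; Quentin: $144,000; Noor: $144,000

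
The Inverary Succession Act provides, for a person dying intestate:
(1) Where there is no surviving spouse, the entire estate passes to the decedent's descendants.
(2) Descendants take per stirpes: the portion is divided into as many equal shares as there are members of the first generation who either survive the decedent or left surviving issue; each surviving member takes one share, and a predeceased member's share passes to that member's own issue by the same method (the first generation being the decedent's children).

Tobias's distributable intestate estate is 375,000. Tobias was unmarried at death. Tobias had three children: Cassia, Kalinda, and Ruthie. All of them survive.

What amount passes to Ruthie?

Ruthie receives 125,000.

The entire 375,000 passes to the descendants.
That amount (375,000) is divided into 3 shares of 125,000: Cassia, Kalinda, and Ruthie each take 125,000.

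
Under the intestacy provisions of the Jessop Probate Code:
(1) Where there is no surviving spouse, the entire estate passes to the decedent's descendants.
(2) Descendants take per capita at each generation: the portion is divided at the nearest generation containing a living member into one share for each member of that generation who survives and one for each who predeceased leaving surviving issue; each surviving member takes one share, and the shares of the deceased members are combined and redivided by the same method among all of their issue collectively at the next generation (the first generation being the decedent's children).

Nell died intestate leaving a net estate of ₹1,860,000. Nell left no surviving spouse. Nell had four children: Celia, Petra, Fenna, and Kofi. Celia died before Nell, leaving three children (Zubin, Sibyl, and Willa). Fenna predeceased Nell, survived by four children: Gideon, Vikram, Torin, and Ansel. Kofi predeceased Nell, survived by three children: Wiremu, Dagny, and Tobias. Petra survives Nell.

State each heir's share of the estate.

The entire ₹1,860,000 passes to the descendants.
That amount (₹1,860,000) is divided at the children's generation into 4 shares of ₹465,000. Petra takes ₹465,000. The 3 shares of the deceased (Celia, Fenna, and Kofi) are combined into a pool of ₹1,395,000.
That pool (₹1,395,000) is divided at the grandchildren's generation equally among Zubin, Sibyl, Willa, Gideon, Vikram, Torin, Ansel, Wiremu, Dagny, and Tobias: ₹139,500 each.

Zubin: ₹139,500; Sibyl: ₹139,500; Willa: ₹139,500; Petra: ₹465,000; Gideon: ₹139,500; Vikram: ₹139,500; Torin: ₹139,500; Ansel: ₹139,500; Wiremu: ₹139,500; Dagny: ₹139,500; Tobias: ₹139,500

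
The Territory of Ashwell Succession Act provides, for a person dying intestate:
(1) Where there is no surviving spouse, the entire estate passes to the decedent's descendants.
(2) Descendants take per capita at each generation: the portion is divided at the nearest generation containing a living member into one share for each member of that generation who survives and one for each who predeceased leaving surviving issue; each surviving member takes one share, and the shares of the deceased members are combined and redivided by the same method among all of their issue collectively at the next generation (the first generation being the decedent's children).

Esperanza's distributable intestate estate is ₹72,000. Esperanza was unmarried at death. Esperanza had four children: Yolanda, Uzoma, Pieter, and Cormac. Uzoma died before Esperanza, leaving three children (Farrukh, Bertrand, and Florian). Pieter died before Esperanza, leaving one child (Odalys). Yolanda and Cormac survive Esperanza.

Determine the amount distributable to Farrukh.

The entire ₹72,000 passes to the descendants.
That amount (₹72,000) is divided at the children's generation into 4 shares of ₹18,000. Yolanda and Cormac each take ₹18,000. The 2 shares of the deceased (Uzoma and Pieter) are combined into a pool of ₹36,000.
That pool (₹36,000) is divided at the grandchildren's generation equally among Farrukh, Bertrand, Florian, and Odalys: ₹9,000 each.

Farrukh receives ₹9,000.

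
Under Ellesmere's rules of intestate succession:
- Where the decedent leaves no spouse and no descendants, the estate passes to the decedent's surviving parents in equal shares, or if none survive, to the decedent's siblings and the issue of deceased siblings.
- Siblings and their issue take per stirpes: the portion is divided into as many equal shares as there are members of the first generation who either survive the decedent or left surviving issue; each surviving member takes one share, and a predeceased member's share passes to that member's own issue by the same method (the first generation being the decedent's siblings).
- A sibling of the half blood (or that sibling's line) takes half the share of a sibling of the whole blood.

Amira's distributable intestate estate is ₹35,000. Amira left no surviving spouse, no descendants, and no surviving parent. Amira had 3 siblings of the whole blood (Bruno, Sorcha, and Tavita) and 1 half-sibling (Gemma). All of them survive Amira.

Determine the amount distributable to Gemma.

The entire ₹35,000 passes to the siblings and their issue.
Counting each half-blood sibling's line as half a unit, there are 7/2 units in ₹35,000, so one unit is ₹10,000. Whole-blood lines (Bruno, Sorcha, and Tavita) take ₹10,000 each; half-blood lines (Gemma) take ₹5,000 each.

Gemma receives ₹5,000.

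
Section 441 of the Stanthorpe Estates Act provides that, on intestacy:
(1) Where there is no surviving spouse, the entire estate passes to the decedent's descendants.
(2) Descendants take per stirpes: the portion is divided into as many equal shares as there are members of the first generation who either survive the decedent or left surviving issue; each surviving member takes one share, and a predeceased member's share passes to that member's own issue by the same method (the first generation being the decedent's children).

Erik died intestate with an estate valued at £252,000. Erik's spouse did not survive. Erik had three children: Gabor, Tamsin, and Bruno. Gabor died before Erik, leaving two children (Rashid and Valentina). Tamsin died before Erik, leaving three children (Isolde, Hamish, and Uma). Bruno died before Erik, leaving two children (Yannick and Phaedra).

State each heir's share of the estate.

Rashid: £42,000; Valentina: £42,000; Isolde: £28,000; Hamish: £28,000; Uma: £28,000; Yannick: £42,000; Phaedra: £42,000

The entire £252,000 passes to the descendants.
That amount (£252,000) is divided into 3 shares of £84,000: Gabor's £84,000 share passes to Gabor's issue; Tamsin's £84,000 share passes to Tamsin's issue; Bruno's £84,000 share passes to Bruno's issue.
Gabor's share (£84,000) is divided into 2 shares of £42,000: Rashid and Valentina each take £42,000.
Tamsin's share (£84,000) is divided into 3 shares of £28,000: Isolde, Hamish, and Uma each take £28,000.
Bruno's share (£84,000) is divided into 2 shares of £42,000: Yannick and Phaedra each take £42,000.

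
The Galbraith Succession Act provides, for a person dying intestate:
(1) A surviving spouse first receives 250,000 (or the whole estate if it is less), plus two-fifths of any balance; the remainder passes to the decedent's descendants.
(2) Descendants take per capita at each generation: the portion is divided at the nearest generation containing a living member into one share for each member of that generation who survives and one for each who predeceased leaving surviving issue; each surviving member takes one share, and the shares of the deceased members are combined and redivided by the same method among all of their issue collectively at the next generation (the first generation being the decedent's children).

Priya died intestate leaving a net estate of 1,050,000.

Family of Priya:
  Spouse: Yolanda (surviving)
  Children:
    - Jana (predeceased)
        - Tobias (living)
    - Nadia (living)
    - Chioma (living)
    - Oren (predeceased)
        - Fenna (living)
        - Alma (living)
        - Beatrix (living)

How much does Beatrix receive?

Yolanda first takes 250,000, leaving a balance of 800,000. Yolanda then takes two-fifths of the balance (320,000), for a total of 570,000. The remaining 480,000 passes to the descendants.
The descendants' portion (480,000) is divided at the children's generation into 4 shares of 120,000. Nadia and Chioma each take 120,000. The 2 shares of the deceased (Jana and Oren) are combined into a pool of 240,000.
That pool (240,000) is divided at the grandchildren's generation equally among Tobias, Fenna, Alma, and Beatrix: 60,000 each.

Beatrix receives 60,000.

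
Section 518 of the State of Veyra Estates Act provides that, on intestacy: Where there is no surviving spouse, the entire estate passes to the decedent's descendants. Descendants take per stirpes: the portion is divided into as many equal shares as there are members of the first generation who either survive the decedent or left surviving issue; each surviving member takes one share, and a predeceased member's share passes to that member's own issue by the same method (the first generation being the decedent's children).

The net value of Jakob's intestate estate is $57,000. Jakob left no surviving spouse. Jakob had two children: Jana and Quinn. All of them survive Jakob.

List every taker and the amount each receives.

The entire $57,000 passes to the descendants.
That amount ($57,000) is divided into 2 shares of $28,500: Jana and Quinn each take $28,500.

Jana: $28,500; Quinn: $28,500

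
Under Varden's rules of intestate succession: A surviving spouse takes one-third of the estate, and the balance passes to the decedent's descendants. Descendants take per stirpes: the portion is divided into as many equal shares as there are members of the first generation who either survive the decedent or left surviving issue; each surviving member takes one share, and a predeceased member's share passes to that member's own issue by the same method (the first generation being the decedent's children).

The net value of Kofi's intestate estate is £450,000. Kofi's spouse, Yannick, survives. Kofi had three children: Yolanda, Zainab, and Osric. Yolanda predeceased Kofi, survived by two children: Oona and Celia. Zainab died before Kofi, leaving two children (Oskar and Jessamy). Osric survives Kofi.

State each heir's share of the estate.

Yannick takes one-third of £450,000 = £150,000. The remaining £300,000 passes to the descendants.
The descendants' portion (£300,000) is divided into 3 shares of £100,000: Osric takes £100,000; Yolanda's £100,000 share passes to Yolanda's issue; Zainab's £100,000 share passes to Zainab's issue.
Yolanda's share (£100,000) is divided into 2 shares of £50,000: Oona and Celia each take £50,000.
Zainab's share (£100,000) is divided into 2 shares of £50,000: Oskar and Jessamy each take £50,000.

Yannick: £150,000; Oona: £50,000; Celia: £50,000; Oskar: £50,000; Jessamy: £50,000; Osric: £100,000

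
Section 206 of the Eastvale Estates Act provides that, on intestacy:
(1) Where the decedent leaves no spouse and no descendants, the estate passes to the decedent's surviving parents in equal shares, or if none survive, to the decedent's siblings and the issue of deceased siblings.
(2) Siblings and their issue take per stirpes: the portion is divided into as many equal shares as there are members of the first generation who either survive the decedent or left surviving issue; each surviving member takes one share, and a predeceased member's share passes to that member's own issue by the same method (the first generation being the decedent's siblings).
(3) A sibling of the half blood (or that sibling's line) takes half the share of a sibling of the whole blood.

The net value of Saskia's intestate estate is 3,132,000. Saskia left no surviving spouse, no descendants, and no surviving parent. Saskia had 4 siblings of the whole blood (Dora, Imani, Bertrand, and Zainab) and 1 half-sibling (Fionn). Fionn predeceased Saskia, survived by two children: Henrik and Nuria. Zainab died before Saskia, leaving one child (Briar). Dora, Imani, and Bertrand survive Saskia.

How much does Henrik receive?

Henrik receives 174,000.

The entire 3,132,000 passes to the siblings and their issue.
Counting each half-blood sibling's line as half a unit, there are 9/2 units in 3,132,000, so one unit is 696,000. Whole-blood lines (Dora, Imani, Bertrand, and Zainab) take 696,000 each; half-blood lines (Fionn) take 348,000 each.
Fionn's share (348,000) is divided into 2 shares of 174,000: Henrik and Nuria each take 174,000.
Zainab's share (696,000) passes entirely to Briar.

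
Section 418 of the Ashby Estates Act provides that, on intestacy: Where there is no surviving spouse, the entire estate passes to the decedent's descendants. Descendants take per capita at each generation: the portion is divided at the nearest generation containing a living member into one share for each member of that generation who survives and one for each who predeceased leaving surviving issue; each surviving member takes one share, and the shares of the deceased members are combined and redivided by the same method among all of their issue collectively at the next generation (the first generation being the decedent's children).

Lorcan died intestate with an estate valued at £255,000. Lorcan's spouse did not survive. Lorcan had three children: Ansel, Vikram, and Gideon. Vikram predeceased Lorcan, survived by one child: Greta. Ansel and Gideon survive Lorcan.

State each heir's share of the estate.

The entire £255,000 passes to the descendants.
That amount (£255,000) is divided at the children's generation into 3 shares of £85,000. Ansel and Gideon each take £85,000. The remaining share for the deceased Vikram (£85,000) is carried to the next generation.
That pool (£85,000) passes entirely to Greta, the sole taker at the grandchildren's generation.

Ansel: £85,000; Greta: £85,000; Gideon: £85,000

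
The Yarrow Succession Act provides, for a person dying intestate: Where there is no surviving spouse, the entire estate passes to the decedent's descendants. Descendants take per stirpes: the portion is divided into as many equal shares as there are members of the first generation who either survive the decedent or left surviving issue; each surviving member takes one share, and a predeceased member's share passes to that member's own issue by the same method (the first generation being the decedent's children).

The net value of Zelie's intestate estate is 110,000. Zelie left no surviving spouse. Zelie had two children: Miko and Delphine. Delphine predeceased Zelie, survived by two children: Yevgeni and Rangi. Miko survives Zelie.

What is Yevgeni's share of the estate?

The entire 110,000 passes to the descendants.
That amount (110,000) is divided into 2 shares of 55,000: Miko takes 55,000; Delphine's 55,000 share passes to Delphine's issue.
Delphine's share (55,000) is divided into 2 shares of 27,500: Yevgeni and Rangi each take 27,500.

Yevgeni receives 27,500.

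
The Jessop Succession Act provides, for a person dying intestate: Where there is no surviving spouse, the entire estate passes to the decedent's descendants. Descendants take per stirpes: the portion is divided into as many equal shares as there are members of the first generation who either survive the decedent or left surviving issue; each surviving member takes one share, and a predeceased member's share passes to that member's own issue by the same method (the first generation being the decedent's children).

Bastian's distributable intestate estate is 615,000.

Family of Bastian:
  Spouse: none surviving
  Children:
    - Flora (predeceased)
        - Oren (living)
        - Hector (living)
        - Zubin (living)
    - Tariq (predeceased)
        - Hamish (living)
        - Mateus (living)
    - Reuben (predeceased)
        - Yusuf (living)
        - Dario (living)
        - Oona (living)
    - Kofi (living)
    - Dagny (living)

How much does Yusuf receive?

The entire 615,000 passes to the descendants.
That amount (615,000) is divided into 5 shares of 123,000: Kofi and Dagny each take 123,000; Flora's 123,000 share passes to Flora's issue; Tariq's 123,000 share passes to Tariq's issue; Reuben's 123,000 share passes to Reuben's issue.
Flora's share (123,000) is divided into 3 shares of 41,000: Oren, Hector, and Zubin each take 41,000.
Tariq's share (123,000) is divided into 2 shares of 61,500: Hamish and Mateus each take 61,500.
Reuben's share (123,000) is divided into 3 shares of 41,000: Yusuf, Dario, and Oona each take 41,000.

Yusuf receives 41,000.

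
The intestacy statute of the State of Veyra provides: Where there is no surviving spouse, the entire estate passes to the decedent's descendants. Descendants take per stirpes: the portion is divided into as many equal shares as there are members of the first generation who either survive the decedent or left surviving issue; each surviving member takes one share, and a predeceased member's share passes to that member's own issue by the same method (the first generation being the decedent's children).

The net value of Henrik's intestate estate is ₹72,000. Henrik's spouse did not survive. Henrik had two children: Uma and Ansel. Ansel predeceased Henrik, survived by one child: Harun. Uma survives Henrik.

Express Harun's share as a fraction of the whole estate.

Harun receives 1/2 of the estate.

The entire ₹72,000 passes to the descendants.
That amount (₹72,000) is divided into 2 shares of ₹36,000: Uma takes ₹36,000; Ansel's ₹36,000 share passes to Ansel's issue.
Ansel's share (₹36,000) passes entirely to Harun.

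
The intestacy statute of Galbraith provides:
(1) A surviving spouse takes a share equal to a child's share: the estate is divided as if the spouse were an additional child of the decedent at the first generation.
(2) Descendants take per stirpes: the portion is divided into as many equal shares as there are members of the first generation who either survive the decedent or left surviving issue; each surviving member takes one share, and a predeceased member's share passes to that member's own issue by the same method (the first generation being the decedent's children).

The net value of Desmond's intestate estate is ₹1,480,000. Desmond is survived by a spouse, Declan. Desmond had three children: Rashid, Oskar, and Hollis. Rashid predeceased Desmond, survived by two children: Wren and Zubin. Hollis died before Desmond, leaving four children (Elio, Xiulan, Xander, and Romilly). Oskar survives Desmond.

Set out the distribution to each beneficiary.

The spouse counts as an additional share at the children's level, so there are 4 primary shares of ₹370,000. Declan takes one such share (₹370,000).
The children's combined portion (₹1,110,000) is divided into 3 shares of ₹370,000: Oskar takes ₹370,000; Rashid's ₹370,000 share passes to Rashid's issue; Hollis's ₹370,000 share passes to Hollis's issue.
Rashid's share (₹370,000) is divided into 2 shares of ₹185,000: Wren and Zubin each take ₹185,000.
Hollis's share (₹370,000) is divided into 4 shares of ₹92,500: Elio, Xiulan, Xander, and Romilly each take ₹92,500.

Declan: ₹370,000; Wren: ₹185,000; Zubin: ₹185,000; Oskar: ₹370,000; Elio: ₹92,500; Xiulan: ₹92,500; Xander: ₹92,500; Romilly: ₹92,500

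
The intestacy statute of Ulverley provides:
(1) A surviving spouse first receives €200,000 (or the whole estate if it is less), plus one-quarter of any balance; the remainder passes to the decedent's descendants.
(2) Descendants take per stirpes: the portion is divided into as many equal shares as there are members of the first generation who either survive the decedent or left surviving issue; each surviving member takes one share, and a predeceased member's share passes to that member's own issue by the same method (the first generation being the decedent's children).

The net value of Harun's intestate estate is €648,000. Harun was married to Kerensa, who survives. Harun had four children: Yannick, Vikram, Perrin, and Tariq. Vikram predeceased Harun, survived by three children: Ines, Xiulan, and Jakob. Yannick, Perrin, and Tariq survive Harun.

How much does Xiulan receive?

Kerensa first takes €200,000, leaving a balance of €448,000. Kerensa then takes one-quarter of the balance (€112,000), for a total of €312,000. The remaining €336,000 passes to the descendants.
The descendants' portion (€336,000) is divided into 4 shares of €84,000: Yannick, Perrin, and Tariq each take €84,000; Vikram's €84,000 share passes to Vikram's issue.
Vikram's share (€84,000) is divided into 3 shares of €28,000: Ines, Xiulan, and Jakob each take €28,000.

Xiulan receives €28,000.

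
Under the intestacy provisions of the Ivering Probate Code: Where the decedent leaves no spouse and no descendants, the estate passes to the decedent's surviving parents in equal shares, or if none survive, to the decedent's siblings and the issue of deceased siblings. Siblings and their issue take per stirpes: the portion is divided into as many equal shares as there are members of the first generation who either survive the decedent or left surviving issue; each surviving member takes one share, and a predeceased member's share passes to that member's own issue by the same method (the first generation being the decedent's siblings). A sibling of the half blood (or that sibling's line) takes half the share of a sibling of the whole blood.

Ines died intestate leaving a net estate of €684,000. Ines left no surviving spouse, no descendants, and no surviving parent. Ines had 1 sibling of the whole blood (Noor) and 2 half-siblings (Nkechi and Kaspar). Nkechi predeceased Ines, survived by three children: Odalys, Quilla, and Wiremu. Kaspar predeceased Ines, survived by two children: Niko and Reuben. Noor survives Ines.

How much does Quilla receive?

Quilla receives €57,000.

The entire €684,000 passes to the siblings and their issue.
Counting each half-blood sibling's line as half a unit, there are 2 units in €684,000, so one unit is €342,000. Whole-blood lines (Noor) take €342,000 each; half-blood lines (Nkechi and Kaspar) take €171,000 each.
Nkechi's share (€171,000) is divided into 3 shares of €57,000: Odalys, Quilla, and Wiremu each take €57,000.
Kaspar's share (€171,000) is divided into 2 shares of €85,500: Niko and Reuben each take €85,500.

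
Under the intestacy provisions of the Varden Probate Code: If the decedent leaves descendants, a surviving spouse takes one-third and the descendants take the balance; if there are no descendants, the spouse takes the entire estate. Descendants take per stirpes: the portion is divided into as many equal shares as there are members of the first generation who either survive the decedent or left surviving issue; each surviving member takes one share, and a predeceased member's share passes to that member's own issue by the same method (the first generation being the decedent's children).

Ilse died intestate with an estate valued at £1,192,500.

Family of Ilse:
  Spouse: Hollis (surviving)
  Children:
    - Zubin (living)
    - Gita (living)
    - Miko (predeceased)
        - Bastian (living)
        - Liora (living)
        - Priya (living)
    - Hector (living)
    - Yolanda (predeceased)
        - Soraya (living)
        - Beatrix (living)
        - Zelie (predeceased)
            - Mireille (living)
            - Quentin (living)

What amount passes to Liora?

Hollis takes one-third of £1,192,500 = £397,500. The remaining £795,000 passes to the descendants.
The descendants' portion (£795,000) is divided into 5 shares of £159,000: Zubin, Gita, and Hector each take £159,000; Miko's £159,000 share passes to Miko's issue; Yolanda's £159,000 share passes to Yolanda's issue.
Miko's share (£159,000) is divided into 3 shares of £53,000: Bastian, Liora, and Priya each take £53,000.
Yolanda's share (£159,000) is divided into 3 shares of £53,000: Soraya and Beatrix each take £53,000; Zelie's £53,000 share passes to Zelie's issue.
Zelie's share (£53,000) is divided into 2 shares of £26,500: Mireille and Quentin each take £26,500.

Liora receives £53,000.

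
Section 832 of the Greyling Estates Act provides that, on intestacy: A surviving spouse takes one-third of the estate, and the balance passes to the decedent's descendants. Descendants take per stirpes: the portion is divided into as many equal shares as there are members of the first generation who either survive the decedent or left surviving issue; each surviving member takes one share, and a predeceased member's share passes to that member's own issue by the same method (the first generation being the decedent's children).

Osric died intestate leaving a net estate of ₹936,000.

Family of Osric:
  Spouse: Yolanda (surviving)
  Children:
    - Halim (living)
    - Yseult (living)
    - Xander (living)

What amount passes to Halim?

Yolanda takes one-third of ₹936,000 = ₹312,000. The remaining ₹624,000 passes to the descendants.
The descendants' portion (₹624,000) is divided into 3 shares of ₹208,000: Halim, Yseult, and Xander each take ₹208,000.

Halim receives ₹208,000.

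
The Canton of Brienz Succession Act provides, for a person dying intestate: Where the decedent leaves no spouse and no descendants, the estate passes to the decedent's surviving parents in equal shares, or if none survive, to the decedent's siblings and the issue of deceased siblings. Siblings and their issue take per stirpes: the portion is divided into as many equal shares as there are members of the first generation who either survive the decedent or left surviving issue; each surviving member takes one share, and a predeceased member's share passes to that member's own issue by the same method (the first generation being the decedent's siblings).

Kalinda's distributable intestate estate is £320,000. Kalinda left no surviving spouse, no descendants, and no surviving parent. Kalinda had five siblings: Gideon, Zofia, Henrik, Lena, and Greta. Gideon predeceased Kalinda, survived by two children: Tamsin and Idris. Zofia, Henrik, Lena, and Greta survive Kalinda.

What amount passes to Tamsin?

Tamsin receives £32,000.

The entire £320,000 passes to the siblings and their issue.
That amount (£320,000) is divided into 5 shares of £64,000: Zofia, Henrik, Lena, and Greta each take £64,000; Gideon's £64,000 share passes to Gideon's issue.
Gideon's share (£64,000) is divided into 2 shares of £32,000: Tamsin and Idris each take £32,000.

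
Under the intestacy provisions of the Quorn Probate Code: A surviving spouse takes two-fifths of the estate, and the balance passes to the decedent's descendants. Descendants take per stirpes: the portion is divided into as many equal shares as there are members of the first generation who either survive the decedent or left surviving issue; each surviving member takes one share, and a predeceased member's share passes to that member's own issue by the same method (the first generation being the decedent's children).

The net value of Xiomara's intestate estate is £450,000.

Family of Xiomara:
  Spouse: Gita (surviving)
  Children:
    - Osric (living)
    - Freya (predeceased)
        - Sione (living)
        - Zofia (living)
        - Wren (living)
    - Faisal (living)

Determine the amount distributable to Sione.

Gita takes two-fifths of £450,000 = £180,000. The remaining £270,000 passes to the descendants.
The descendants' portion (£270,000) is divided into 3 shares of £90,000: Osric and Faisal each take £90,000; Freya's £90,000 share passes to Freya's issue.
Freya's share (£90,000) is divided into 3 shares of £30,000: Sione, Zofia, and Wren each take £30,000.

Sione receives £30,000.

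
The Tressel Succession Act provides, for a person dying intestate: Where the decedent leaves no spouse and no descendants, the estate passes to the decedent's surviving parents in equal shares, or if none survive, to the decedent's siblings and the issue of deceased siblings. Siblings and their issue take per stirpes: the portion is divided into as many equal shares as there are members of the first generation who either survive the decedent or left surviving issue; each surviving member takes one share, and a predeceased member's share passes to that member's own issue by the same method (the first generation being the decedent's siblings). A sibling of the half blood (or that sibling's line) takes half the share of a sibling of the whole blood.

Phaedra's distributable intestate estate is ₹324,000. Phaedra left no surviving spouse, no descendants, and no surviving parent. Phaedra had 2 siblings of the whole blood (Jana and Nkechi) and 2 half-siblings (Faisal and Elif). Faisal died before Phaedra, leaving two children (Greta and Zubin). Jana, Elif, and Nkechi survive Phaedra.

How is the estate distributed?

The entire ₹324,000 passes to the siblings and their issue.
Counting each half-blood sibling's line as half a unit, there are 3 units in ₹324,000, so one unit is ₹108,000. Whole-blood lines (Jana and Nkechi) take ₹108,000 each; half-blood lines (Faisal and Elif) take ₹54,000 each.
Faisal's share (₹54,000) is divided into 2 shares of ₹27,000: Greta and Zubin each take ₹27,000.

Greta: ₹27,000; Zubin: ₹27,000; Jana: ₹108,000; Elif: ₹54,000; Nkechi: ₹108,000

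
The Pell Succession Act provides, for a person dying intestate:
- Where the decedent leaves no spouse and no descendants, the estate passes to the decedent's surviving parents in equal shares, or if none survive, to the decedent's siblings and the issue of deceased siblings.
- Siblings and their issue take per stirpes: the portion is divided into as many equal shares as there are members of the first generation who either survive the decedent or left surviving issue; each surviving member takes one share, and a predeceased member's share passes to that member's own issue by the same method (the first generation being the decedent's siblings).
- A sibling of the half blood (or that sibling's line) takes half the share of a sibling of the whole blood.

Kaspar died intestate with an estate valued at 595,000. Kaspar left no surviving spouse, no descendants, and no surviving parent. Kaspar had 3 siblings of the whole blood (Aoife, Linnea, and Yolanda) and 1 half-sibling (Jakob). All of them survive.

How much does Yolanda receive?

The entire 595,000 passes to the siblings and their issue.
Counting each half-blood sibling's line as half a unit, there are 7/2 units in 595,000, so one unit is 170,000. Whole-blood lines (Aoife, Linnea, and Yolanda) take 170,000 each; half-blood lines (Jakob) take 85,000 each.

Yolanda receives 170,000.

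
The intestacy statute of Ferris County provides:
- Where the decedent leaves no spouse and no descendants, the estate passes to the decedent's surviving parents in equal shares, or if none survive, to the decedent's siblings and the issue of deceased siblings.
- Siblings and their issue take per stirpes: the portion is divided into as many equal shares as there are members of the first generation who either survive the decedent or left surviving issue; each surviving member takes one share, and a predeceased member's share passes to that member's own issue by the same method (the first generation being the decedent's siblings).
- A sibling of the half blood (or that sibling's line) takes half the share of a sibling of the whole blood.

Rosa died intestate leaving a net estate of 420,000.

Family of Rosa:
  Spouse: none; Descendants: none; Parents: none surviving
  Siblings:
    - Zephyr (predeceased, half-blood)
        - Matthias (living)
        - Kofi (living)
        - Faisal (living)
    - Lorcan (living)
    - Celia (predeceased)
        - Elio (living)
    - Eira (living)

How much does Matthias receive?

Matthias receives 20,000.

The entire 420,000 passes to the siblings and their issue.
Counting each half-blood sibling's line as half a unit, there are 7/2 units in 420,000, so one unit is 120,000. Whole-blood lines (Lorcan, Celia, and Eira) take 120,000 each; half-blood lines (Zephyr) take 60,000 each.
Zephyr's share (60,000) is divided into 3 shares of 20,000: Matthias, Kofi, and Faisal each take 20,000.
Celia's share (120,000) passes entirely to Elio.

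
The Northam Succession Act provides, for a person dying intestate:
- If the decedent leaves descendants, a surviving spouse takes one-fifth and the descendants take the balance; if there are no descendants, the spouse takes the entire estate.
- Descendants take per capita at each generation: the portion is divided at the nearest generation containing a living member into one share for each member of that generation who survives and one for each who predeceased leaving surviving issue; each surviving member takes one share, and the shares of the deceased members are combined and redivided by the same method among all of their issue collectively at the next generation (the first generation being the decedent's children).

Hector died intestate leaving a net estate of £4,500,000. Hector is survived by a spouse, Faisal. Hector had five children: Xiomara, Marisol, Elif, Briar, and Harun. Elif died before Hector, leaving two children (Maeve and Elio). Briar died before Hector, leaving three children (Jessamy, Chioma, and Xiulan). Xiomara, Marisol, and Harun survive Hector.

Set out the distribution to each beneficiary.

Faisal takes one-fifth of £4,500,000 = £900,000. The remaining £3,600,000 passes to the descendants.
The descendants' portion (£3,600,000) is divided at the children's generation into 5 shares of £720,000. Xiomara, Marisol, and Harun each take £720,000. The 2 shares of the deceased (Elif and Briar) are combined into a pool of £1,440,000.
That pool (£1,440,000) is divided at the grandchildren's generation equally among Maeve, Elio, Jessamy, Chioma, and Xiulan: £288,000 each.

Faisal: £900,000; Xiomara: £720,000; Marisol: £720,000; Maeve: £288,000; Elio: £288,000; Jessamy: £288,000; Chioma: £288,000; Xiulan: £288,000; Harun: £720,000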